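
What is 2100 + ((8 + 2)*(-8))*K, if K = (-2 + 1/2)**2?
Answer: 1920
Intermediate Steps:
K = 9/4 (K = (-2 + 1*(1/2))**2 = (-2 + 1/2)**2 = (-3/2)**2 = 9/4 ≈ 2.2500)
2100 + ((8 + 2)*(-8))*K = 2100 + ((8 + 2)*(-8))*(9/4) = 2100 + (10*(-8))*(9/4) = 2100 - 80*9/4 = 2100 - 180 = 1920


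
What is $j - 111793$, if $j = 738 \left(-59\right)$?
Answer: $-155335$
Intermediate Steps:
$j = -43542$
$j - 111793 = -43542 - 111793 = -155335$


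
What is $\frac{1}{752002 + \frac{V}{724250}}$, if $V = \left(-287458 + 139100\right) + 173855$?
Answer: $\frac{724250}{544637473997} \approx 1.3298 \cdot 10^{-6}$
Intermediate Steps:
$V = 25497$ ($V = -148358 + 173855 = 25497$)
$\frac{1}{752002 + \frac{V}{724250}} = \frac{1}{752002 + \frac{25497}{724250}} = \frac{1}{\frac{544637473997}{724250}} = \frac{724250}{544637473997}$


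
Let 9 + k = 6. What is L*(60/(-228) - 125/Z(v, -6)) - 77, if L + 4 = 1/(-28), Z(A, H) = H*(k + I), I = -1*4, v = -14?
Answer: -1428383/22344 ≈ -63.927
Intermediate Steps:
k = -3 (k = -9 + 6 = -3)
I = -4
Z(A, H) = -7*H (Z(A, H) = H*(-3 - 4) = H*(-7) = -7*H)
L = -113/28 (L = -4 + 1/(-28) = -4 - 1/28 = -113/28 ≈ -4.0357)
L*(60/(-228) - 125/Z(v, -6)) - 77 = -113*(60/(-228) - 125/((-7*(-6))))/28 - 77 = -113*(60*(-1/228) - 125/42)/28 - 77 = -113*(-5/19 - 125*1/42)/28 - 77 = -113*(-5/19 - 125/42)/28 - 77 = -113/28*(-2585/798) - 77 = 292105/22344 - 77 = -1428383/22344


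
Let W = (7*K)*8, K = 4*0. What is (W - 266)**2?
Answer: 70756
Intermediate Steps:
K = 0
W = 0 (W = (7*0)*8 = 0*8 = 0)
(W - 266)**2 = (0 - 266)**2 = (-266)**2 = 70756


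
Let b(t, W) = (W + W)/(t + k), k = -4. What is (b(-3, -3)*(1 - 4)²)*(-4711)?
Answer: -36342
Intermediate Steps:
b(t, W) = 2*W/(-4 + t) (b(t, W) = (W + W)/(t - 4) = (2*W)/(-4 + t) = 2*W/(-4 + t))
(b(-3, -3)*(1 - 4)²)*(-4711) = ((2*(-3)/(-4 - 3))*(1 - 4)²)*(-4711) = ((2*(-3)/(-7))*(-3)²)*(-4711) = ((2*(-3)*(-⅐))*9)*(-4711) = ((6/7)*9)*(-4711) = (54/7)*(-4711) = -36342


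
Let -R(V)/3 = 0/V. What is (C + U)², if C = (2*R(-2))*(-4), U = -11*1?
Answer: 121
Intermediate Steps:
R(V) = 0 (R(V) = -0/V = -3*0 = 0)
U = -11
C = 0 (C = (2*0)*(-4) = 0*(-4) = 0)
(C + U)² = (0 - 11)² = (-11)² = 121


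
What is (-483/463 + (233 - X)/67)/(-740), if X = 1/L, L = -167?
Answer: -12611969/3833575180 ≈ -0.0032899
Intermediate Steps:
X = -1/167 (X = 1/(-167) = -1/167 ≈ -0.0059880)
(-483/463 + (233 - X)/67)/(-740) = (-483/463 + (233 - 1*(-1/167))/67)/(-740) = (-483*1/463 + (233 + 1/167)*(1/67))*(-1/740) = (-483/463 + (38912/167)*(1/67))*(-1/740) = (-483/463 + 38912/11189)*(-1/740) = (12611969/5180507)*(-1/740) = -12611969/3833575180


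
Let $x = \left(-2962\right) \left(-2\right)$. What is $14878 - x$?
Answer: $8954$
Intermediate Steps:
$x = 5924$
$14878 - x = 14878 - 5924 = 8954$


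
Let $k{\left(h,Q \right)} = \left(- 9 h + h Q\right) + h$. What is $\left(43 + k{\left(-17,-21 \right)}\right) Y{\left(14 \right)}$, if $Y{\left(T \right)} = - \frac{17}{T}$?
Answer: $- \frac{4556}{7} \approx -650.86$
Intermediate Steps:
$k{\left(h,Q \right)} = - 8 h + Q h$ ($k{\left(h,Q \right)} = \left(- 9 h + Q h\right) + h = - 8 h + Q h$)
$\left(43 + k{\left(-17,-21 \right)}\right) Y{\left(14 \right)} = \left(43 - 17 \left(-8 - 21\right)\right) \left(- \frac{17}{14}\right) = \left(43 - -493\right) \left(\left(-17\right) \frac{1}{14}\right) = \left(43 + 493\right) \left(- \frac{17}{14}\right) = 536 \left(- \frac{17}{14}\right) = - \frac{4556}{7}$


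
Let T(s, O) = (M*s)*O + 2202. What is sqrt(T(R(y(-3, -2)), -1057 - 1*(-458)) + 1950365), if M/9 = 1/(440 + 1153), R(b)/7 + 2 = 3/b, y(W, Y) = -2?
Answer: sqrt(244698276426)/354 ≈ 1397.4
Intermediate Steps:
R(b) = -14 + 21/b (R(b) = -14 + 7*(3/b) = -14 + 21/b)
M = 1/177 (M = 9/(440 + 1153) = 9/1593 = 9*(1/1593) = 1/177 ≈ 0.0056497)
T(s, O) = 2202 + O*s/177 (T(s, O) = (s/177)*O + 2202 = O*s/177 + 2202 = 2202 + O*s/177)
sqrt(T(R(y(-3, -2)), -1057 - 1*(-458)) + 1950365) = sqrt((2202 + (-1057 - 1*(-458))*(-14 + 21/(-2))/177) + 1950365) = sqrt((2202 + (-1057 + 458)*(-14 + 21*(-1/2))/177) + 1950365) = sqrt((2202 + (1/177)*(-599)*(-14 - 21/2)) + 1950365) = sqrt((2202 + (1/177)*(-599)*(-49/2)) + 1950365) = sqrt((2202 + 29351/354) + 1950365) = sqrt(808859/354 + 1950365) = sqrt(691238069/354) = sqrt(244698276426)/354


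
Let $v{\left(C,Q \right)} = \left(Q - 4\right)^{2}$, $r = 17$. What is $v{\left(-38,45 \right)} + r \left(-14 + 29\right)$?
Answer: $1936$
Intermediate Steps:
$v{\left(C,Q \right)} = \left(-4 + Q\right)^{2}$
$v{\left(-38,45 \right)} + r \left(-14 + 29\right) = \left(-4 + 45\right)^{2} + 17 \left(-14 + 29\right) = 41^{2} + 17 \cdot 15 = 1681 + 255 = 1936$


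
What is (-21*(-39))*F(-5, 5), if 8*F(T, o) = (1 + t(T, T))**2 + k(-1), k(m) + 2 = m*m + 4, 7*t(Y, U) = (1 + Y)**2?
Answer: 19773/14 ≈ 1412.4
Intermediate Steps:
t(Y, U) = (1 + Y)**2/7
k(m) = 2 + m**2 (k(m) = -2 + (m*m + 4) = -2 + (m**2 + 4) = -2 + (4 + m**2) = 2 + m**2)
F(T, o) = 3/8 + (1 + (1 + T)**2/7)**2/8 (F(T, o) = ((1 + (1 + T)**2/7)**2 + (2 + (-1)**2))/8 = ((1 + (1 + T)**2/7)**2 + (2 + 1))/8 = ((1 + (1 + T)**2/7)**2 + 3)/8 = (3 + (1 + (1 + T)**2/7)**2)/8 = 3/8 + (1 + (1 + T)**2/7)**2/8)
(-21*(-39))*F(-5, 5) = (-21*(-39))*(3/8 + (7 + (1 - 5)**2)**2/392) = 819*(3/8 + (7 + (-4)**2)**2/392) = 819*(3/8 + (7 + 16)**2/392) = 819*(3/8 + (1/392)*23**2) = 819*(3/8 + (1/392)*529) = 819*(3/8 + 529/392) = 819*(169/98) = 19773/14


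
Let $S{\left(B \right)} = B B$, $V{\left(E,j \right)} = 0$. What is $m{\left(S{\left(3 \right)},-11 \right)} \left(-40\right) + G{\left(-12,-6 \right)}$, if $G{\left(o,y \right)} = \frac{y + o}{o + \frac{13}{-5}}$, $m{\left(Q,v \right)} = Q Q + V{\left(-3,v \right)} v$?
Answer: $- \frac{236430}{73} \approx -3238.8$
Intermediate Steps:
$S{\left(B \right)} = B^{2}$
$m{\left(Q,v \right)} = Q^{2}$ ($m{\left(Q,v \right)} = Q Q + 0 v = Q^{2} + 0 = Q^{2}$)
$G{\left(o,y \right)} = \frac{o + y}{- \frac{13}{5} + o}$ ($G{\left(o,y \right)} = \frac{o + y}{o + 13 \left(- \frac{1}{5}\right)} = \frac{o + y}{o - \frac{13}{5}} = \frac{o + y}{- \frac{13}{5} + o}$)
$m{\left(S{\left(3 \right)},-11 \right)} \left(-40\right) + G{\left(-12,-6 \right)} = \left(3^{2}\right)^{2} \left(-40\right) + \frac{5 \left(-12 - 6\right)}{-13 + 5 \left(-12\right)} = 9^{2} \left(-40\right) + 5 \frac{1}{-13 - 60} \left(-18\right) = 81 \left(-40\right) + 5 \frac{1}{-73} \left(-18\right) = -3240 + 5 \left(- \frac{1}{73}\right) \left(-18\right) = -3240 + \frac{90}{73} = - \frac{236430}{73}$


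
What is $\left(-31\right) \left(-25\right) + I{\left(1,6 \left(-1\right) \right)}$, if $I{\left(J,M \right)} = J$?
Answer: $776$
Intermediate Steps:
$\left(-31\right) \left(-25\right) + I{\left(1,6 \left(-1\right) \right)} = \left(-31\right) \left(-25\right) + 1 = 775 + 1 = 776$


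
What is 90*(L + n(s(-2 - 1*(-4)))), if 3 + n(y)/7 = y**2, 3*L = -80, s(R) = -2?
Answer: -1770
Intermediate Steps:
L = -80/3 (L = (1/3)*(-80) = -80/3 ≈ -26.667)
n(y) = -21 + 7*y**2
90*(L + n(s(-2 - 1*(-4)))) = 90*(-80/3 + (-21 + 7*(-2)**2)) = 90*(-80/3 + (-21 + 7*4)) = 90*(-80/3 + (-21 + 28)) = 90*(-80/3 + 7) = 90*(-59/3) = -1770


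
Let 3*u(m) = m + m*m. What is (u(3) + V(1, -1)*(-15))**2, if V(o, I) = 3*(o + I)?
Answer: 16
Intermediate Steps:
V(o, I) = 3*I + 3*o (V(o, I) = 3*(I + o) = 3*I + 3*o)
u(m) = m/3 + m**2/3 (u(m) = (m + m*m)/3 = (m + m**2)/3 = m/3 + m**2/3)
(u(3) + V(1, -1)*(-15))**2 = ((1/3)*3*(1 + 3) + (3*(-1) + 3*1)*(-15))**2 = ((1/3)*3*4 + (-3 + 3)*(-15))**2 = (4 + 0*(-15))**2 = (4 + 0)**2 = 4**2 = 16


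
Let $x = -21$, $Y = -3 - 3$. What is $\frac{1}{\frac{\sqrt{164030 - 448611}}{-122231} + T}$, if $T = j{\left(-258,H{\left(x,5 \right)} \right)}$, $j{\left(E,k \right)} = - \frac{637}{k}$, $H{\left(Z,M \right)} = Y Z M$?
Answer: $- \frac{122362018186590}{123723901272541} + \frac{990071100 i \sqrt{284581}}{123723901272541} \approx -0.98899 + 0.0042689 i$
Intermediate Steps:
$Y = -6$
$H{\left(Z,M \right)} = - 6 M Z$ ($H{\left(Z,M \right)} = - 6 Z M = - 6 M Z$)
$T = - \frac{91}{90}$ ($T = - \frac{637}{\left(-6\right) 5 \left(-21\right)} = - \frac{637}{630} = \left(-637\right) \frac{1}{630} = - \frac{91}{90} \approx -1.0111$)
$\frac{1}{\frac{\sqrt{164030 - 448611}}{-122231} + T} = \frac{1}{\frac{\sqrt{164030 - 448611}}{-122231} - \frac{91}{90}} = \frac{1}{\sqrt{-284581} \left(- \frac{1}{122231}\right) - \frac{91}{90}} = \frac{1}{i \sqrt{284581} \left(- \frac{1}{122231}\right) - \frac{91}{90}} = \frac{1}{- \frac{i \sqrt{284581}}{122231} - \frac{91}{90}} = \frac{1}{- \frac{91}{90} - \frac{i \sqrt{284581}}{122231}}$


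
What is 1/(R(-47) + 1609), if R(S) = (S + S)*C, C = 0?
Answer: 1/1609 ≈ 0.00062150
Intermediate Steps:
R(S) = 0 (R(S) = (S + S)*0 = (2*S)*0 = 0)
1/(R(-47) + 1609) = 1/(0 + 1609) = 1/1609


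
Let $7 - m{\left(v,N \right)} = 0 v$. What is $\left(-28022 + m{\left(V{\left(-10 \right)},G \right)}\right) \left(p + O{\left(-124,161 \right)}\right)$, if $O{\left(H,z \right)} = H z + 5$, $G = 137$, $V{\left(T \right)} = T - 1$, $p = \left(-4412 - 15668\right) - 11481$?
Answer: $1443332800$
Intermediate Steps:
$p = -31561$ ($p = -20080 - 11481 = -31561$)
$V{\left(T \right)} = -1 + T$
$m{\left(v,N \right)} = 7$ ($m{\left(v,N \right)} = 7 - 0 v = 7 - 0 = 7 + 0 = 7$)
$O{\left(H,z \right)} = 5 + H z$
$\left(-28022 + m{\left(V{\left(-10 \right)},G \right)}\right) \left(p + O{\left(-124,161 \right)}\right) = \left(-28022 + 7\right) \left(-31561 + \left(5 - 19964\right)\right) = - 28015 \left(-31561 + \left(5 - 19964\right)\right) = - 28015 \left(-31561 - 19959\right) = \left(-28015\right) \left(-51520\right) = 1443332800$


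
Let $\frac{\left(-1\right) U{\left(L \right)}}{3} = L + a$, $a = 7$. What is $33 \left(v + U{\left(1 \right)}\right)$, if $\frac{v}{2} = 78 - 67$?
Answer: $-66$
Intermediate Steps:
$v = 22$ ($v = 2 \left(78 - 67\right) = 2 \cdot 11 = 22$)
$U{\left(L \right)} = -21 - 3 L$ ($U{\left(L \right)} = - 3 \left(L + 7\right) = - 3 \left(7 + L\right) = -21 - 3 L$)
$33 \left(v + U{\left(1 \right)}\right) = 33 \left(22 - 24\right) = 33 \left(-2\right) = -66$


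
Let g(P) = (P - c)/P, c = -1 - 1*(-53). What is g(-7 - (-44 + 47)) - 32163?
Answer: -160784/5 ≈ -32157.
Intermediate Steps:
c = 52 (c = -1 + 53 = 52)
g(P) = (-52 + P)/P (g(P) = (P - 1*52)/P = (P - 52)/P = (-52 + P)/P)
g(-7 - (-44 + 47)) - 32163 = (-52 + (-7 - (-44 + 47)))/(-7 - (-44 + 47)) - 32163 = (-52 + (-7 - 1*3))/(-7 - 1*3) - 32163 = (-52 + (-7 - 3))/(-7 - 3) - 32163 = (-52 - 10)/(-10) - 32163 = -1/10*(-62) - 32163 = 31/5 - 32163 = -160784/5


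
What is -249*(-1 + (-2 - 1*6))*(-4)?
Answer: -8964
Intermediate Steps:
-249*(-1 + (-2 - 1*6))*(-4) = -249*(-1 + (-2 - 6))*(-4) = -249*(-1 - 8)*(-4) = -(-2241)*(-4) = -249*36 = -8964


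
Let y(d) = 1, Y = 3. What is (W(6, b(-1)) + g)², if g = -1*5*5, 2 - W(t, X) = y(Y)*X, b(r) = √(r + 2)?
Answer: 576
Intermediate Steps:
b(r) = √(2 + r)
W(t, X) = 2 - X
g = -25 (g = -5*5 = -25)
(W(6, b(-1)) + g)² = ((2 - √(2 - 1)) - 25)² = ((2 - √1) - 25)² = ((2 - 1*1) - 25)² = ((2 - 1) - 25)² = (1 - 25)² = (-24)² = 576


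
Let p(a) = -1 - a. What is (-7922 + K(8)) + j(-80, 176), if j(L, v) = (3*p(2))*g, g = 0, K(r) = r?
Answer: -7914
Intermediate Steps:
j(L, v) = 0 (j(L, v) = (3*(-1 - 1*2))*0 = (3*(-1 - 2))*0 = (3*(-3))*0 = -9*0 = 0)
(-7922 + K(8)) + j(-80, 176) = (-7922 + 8) + 0 = -7914 + 0 = -7914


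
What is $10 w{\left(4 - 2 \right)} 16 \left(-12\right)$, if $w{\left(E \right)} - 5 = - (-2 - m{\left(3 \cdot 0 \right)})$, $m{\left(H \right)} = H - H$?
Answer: $-13440$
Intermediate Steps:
$m{\left(H \right)} = 0$
$w{\left(E \right)} = 7$ ($w{\left(E \right)} = 5 - \left(-2 - 0\right) = 5 - \left(-2 + 0\right) = 5 - -2 = 5 + 2 = 7$)
$10 w{\left(4 - 2 \right)} 16 \left(-12\right) = 10 \cdot 7 \cdot 16 \left(-12\right) = 10 \cdot 112 \left(-12\right) = 10 \left(-1344\right) = -13440$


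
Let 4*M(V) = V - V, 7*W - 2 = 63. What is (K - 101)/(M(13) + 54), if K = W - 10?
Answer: -356/189 ≈ -1.8836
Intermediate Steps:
W = 65/7 (W = 2/7 + (1/7)*63 = 2/7 + 9 = 65/7 ≈ 9.2857)
M(V) = 0 (M(V) = (V - V)/4 = (1/4)*0 = 0)
K = -5/7 (K = 65/7 - 10 = -5/7 ≈ -0.71429)
(K - 101)/(M(13) + 54) = (-5/7 - 101)/(0 + 54) = -712/7/54 = -712/7*1/54 = -356/189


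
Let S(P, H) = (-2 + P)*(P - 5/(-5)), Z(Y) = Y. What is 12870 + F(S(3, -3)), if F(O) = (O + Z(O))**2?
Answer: 12934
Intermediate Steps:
S(P, H) = (1 + P)*(-2 + P) (S(P, H) = (-2 + P)*(P - 5*(-1/5)) = (-2 + P)*(P + 1) = (-2 + P)*(1 + P) = (1 + P)*(-2 + P))
F(O) = 4*O**2 (F(O) = (O + O)**2 = (2*O)**2 = 4*O**2)
12870 + F(S(3, -3)) = 12870 + 4*(-2 + 3**2 - 1*3)**2 = 12870 + 4*(-2 + 9 - 3)**2 = 12870 + 4*4**2 = 12870 + 4*16 = 12870 + 64 = 12934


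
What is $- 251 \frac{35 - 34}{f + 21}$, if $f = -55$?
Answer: $\frac{251}{34} \approx 7.3824$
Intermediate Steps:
$- 251 \frac{35 - 34}{f + 21} = - 251 \frac{35 - 34}{-55 + 21} = - 251 \cdot 1 \frac{1}{-34} = - 251 \cdot 1 \left(- \frac{1}{34}\right) = \left(-251\right) \left(- \frac{1}{34}\right) = \frac{251}{34}$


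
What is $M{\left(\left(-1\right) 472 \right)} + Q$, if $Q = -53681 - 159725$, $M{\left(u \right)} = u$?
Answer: $-213878$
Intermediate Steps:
$Q = -213406$
$M{\left(\left(-1\right) 472 \right)} + Q = \left(-1\right) 472 - 213406 = -472 - 213406 = -213878$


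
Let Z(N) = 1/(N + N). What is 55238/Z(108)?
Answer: 11931408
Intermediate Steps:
Z(N) = 1/(2*N)
55238/Z(108) = 55238/(((½)/108)) = 55238/(((½)*(1/108))) = 55238/(1/216) = 55238*216 = 11931408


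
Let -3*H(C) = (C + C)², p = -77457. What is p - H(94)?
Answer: -197027/3 ≈ -65676.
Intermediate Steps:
H(C) = -4*C²/3 (H(C) = -(C + C)²/3 = -4*C²/3)
p - H(94) = -77457 - (-4)*94²/3 = -77457 - (-4)*8836/3 = -77457 - 1*(-35344/3) = -77457 + 35344/3 = -197027/3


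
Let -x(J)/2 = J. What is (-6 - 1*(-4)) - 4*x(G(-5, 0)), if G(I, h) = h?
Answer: -2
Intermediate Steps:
x(J) = -2*J
(-6 - 1*(-4)) - 4*x(G(-5, 0)) = (-6 - 1*(-4)) - (-8)*0 = (-6 + 4) - 4*0 = -2 + 0 = -2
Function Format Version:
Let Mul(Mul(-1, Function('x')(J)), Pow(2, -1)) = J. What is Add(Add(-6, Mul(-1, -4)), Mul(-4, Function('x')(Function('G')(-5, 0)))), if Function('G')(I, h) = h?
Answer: -2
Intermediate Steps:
Function('x')(J) = Mul(-2, J)
Add(Add(-6, Mul(-1, -4)), Mul(-4, Function('x')(Function('G')(-5, 0)))) = Add(Add(-6, Mul(-1, -4)), Mul(-4, Mul(-2, 0))) = Add(Add(-6, 4), Mul(-4, 0)) = Add(-2, 0) = -2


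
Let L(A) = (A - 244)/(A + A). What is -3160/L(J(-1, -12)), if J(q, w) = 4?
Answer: 316/3 ≈ 105.33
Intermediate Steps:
L(A) = (-244 + A)/(2*A) (L(A) = (-244 + A)/((2*A)) = (-244 + A)*(1/(2*A)) = (-244 + A)/(2*A))
-3160/L(J(-1, -12)) = -3160*8/(-244 + 4) = -3160/((½)*(¼)*(-240)) = -3160/(-30) = -3160*(-1/30) = 316/3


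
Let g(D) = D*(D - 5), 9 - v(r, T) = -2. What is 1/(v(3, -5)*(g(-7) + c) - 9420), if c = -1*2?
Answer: -1/8518 ≈ -0.00011740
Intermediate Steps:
v(r, T) = 11 (v(r, T) = 9 - 1*(-2) = 9 + 2 = 11)
g(D) = D*(-5 + D)
c = -2
1/(v(3, -5)*(g(-7) + c) - 9420) = 1/(11*(-7*(-5 - 7) - 2) - 9420) = 1/(11*(-7*(-12) - 2) - 9420) = 1/(11*(84 - 2) - 9420) = 1/(11*82 - 9420) = 1/(902 - 9420) = 1/(-8518) = -1/8518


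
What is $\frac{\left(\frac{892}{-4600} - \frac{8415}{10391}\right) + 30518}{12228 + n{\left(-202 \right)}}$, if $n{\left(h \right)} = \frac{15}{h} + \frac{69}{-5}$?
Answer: $\frac{36831409849957}{14741407295655} \approx 2.4985$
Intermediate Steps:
$n{\left(h \right)} = - \frac{69}{5} + \frac{15}{h}$ ($n{\left(h \right)} = \frac{15}{h} + 69 \left(- \frac{1}{5}\right) = \frac{15}{h} - \frac{69}{5} = - \frac{69}{5} + \frac{15}{h}$)
$\frac{\left(\frac{892}{-4600} - \frac{8415}{10391}\right) + 30518}{12228 + n{\left(-202 \right)}} = \frac{\left(\frac{892}{-4600} - \frac{8415}{10391}\right) + 30518}{12228 - \left(\frac{69}{5} - \frac{15}{-202}\right)} = \frac{\left(892 \left(- \frac{1}{4600}\right) - \frac{8415}{10391}\right) + 30518}{12228 + \left(- \frac{69}{5} + 15 \left(- \frac{1}{202}\right)\right)} = \frac{\left(- \frac{223}{1150} - \frac{8415}{10391}\right) + 30518}{12228 - \frac{14013}{1010}} = \frac{- \frac{11994443}{11949650} + 30518}{12228 - \frac{14013}{1010}} = \frac{364667424257}{11949650 \cdot \frac{12336267}{1010}} = \frac{364667424257}{11949650} \cdot \frac{1010}{12336267} = \frac{36831409849957}{14741407295655}$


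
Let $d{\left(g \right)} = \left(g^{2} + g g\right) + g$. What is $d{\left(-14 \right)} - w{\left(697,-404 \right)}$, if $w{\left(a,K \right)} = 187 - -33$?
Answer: $158$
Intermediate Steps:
$w{\left(a,K \right)} = 220$ ($w{\left(a,K \right)} = 187 + 33 = 220$)
$d{\left(g \right)} = g + 2 g^{2}$ ($d{\left(g \right)} = \left(g^{2} + g^{2}\right) + g = 2 g^{2} + g = g + 2 g^{2}$)
$d{\left(-14 \right)} - w{\left(697,-404 \right)} = - 14 \left(1 + 2 \left(-14\right)\right) - 220 = - 14 \left(1 - 28\right) - 220 = \left(-14\right) \left(-27\right) - 220 = 378 - 220 = 158$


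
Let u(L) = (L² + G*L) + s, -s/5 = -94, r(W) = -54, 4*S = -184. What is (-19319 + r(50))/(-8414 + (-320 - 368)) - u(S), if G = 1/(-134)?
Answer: -1575942079/609834 ≈ -2584.2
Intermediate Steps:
S = -46 (S = (¼)*(-184) = -46)
s = 470 (s = -5*(-94) = 470)
G = -1/134 ≈ -0.0074627
u(L) = 470 + L² - L/134 (u(L) = (L² - L/134) + 470 = 470 + L² - L/134)
(-19319 + r(50))/(-8414 + (-320 - 368)) - u(S) = (-19319 - 54)/(-8414 + (-320 - 368)) - (470 + (-46)² - 1/134*(-46)) = -19373/(-8414 - 688) - (470 + 2116 + 23/67) = -19373/(-9102) - 1*173285/67 = -19373*(-1/9102) - 173285/67 = 19373/9102 - 173285/67 = -1575942079/609834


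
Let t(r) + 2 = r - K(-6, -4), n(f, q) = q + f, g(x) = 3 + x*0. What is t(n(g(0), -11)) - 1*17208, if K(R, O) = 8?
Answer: -17226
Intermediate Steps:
g(x) = 3 (g(x) = 3 + 0 = 3)
n(f, q) = f + q
t(r) = -10 + r (t(r) = -2 + (r - 1*8) = -2 + (r - 8) = -2 + (-8 + r) = -10 + r)
t(n(g(0), -11)) - 1*17208 = (-10 + (3 - 11)) - 1*17208 = (-10 - 8) - 17208 = -18 - 17208 = -17226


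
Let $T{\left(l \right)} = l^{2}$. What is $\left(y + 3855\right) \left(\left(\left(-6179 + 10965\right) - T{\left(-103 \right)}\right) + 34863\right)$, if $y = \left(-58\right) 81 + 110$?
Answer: $-21286320$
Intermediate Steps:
$y = -4588$ ($y = -4698 + 110 = -4588$)
$\left(y + 3855\right) \left(\left(\left(-6179 + 10965\right) - T{\left(-103 \right)}\right) + 34863\right) = \left(-4588 + 3855\right) \left(\left(\left(-6179 + 10965\right) - \left(-103\right)^{2}\right) + 34863\right) = - 733 \left(\left(4786 - 10609\right) + 34863\right) = - 733 \left(-5823 + 34863\right) = \left(-733\right) 29040 = -21286320$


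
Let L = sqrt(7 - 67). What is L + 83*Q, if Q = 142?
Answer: 11786 + 2*I*sqrt(15) ≈ 11786.0 + 7.746*I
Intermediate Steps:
L = 2*I*sqrt(15) (L = sqrt(-60) = 2*I*sqrt(15) ≈ 7.746*I)
L + 83*Q = 2*I*sqrt(15) + 83*142 = 2*I*sqrt(15) + 11786 = 11786 + 2*I*sqrt(15)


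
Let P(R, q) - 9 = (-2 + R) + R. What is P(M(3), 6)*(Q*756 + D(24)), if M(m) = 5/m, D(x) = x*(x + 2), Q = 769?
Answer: 6013876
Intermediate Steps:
D(x) = x*(2 + x)
P(R, q) = 7 + 2*R (P(R, q) = 9 + ((-2 + R) + R) = 9 + (-2 + 2*R) = 7 + 2*R)
P(M(3), 6)*(Q*756 + D(24)) = (7 + 2*(5/3))*(769*756 + 24*(2 + 24)) = (7 + 2*(5*(1/3)))*(581364 + 24*26) = (7 + 2*(5/3))*(581364 + 624) = (7 + 10/3)*581988 = (31/3)*581988 = 6013876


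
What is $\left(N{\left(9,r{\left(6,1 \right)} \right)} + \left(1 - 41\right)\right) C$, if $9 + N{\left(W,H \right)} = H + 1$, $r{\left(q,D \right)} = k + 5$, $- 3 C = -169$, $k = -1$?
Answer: $- \frac{7436}{3} \approx -2478.7$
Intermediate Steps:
$C = \frac{169}{3}$ ($C = \left(- \frac{1}{3}\right) \left(-169\right) = \frac{169}{3} \approx 56.333$)
$r{\left(q,D \right)} = 4$ ($r{\left(q,D \right)} = -1 + 5 = 4$)
$N{\left(W,H \right)} = -8 + H$ ($N{\left(W,H \right)} = -9 + \left(H + 1\right) = -9 + \left(1 + H\right) = -8 + H$)
$\left(N{\left(9,r{\left(6,1 \right)} \right)} + \left(1 - 41\right)\right) C = \left(\left(-8 + 4\right) + \left(1 - 41\right)\right) \frac{169}{3} = \left(-4 + \left(1 - 41\right)\right) \frac{169}{3} = \left(-4 - 40\right) \frac{169}{3} = \left(-44\right) \frac{169}{3} = - \frac{7436}{3}$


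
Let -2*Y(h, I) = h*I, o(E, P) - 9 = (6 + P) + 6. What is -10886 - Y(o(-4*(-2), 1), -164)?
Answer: -12690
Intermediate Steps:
o(E, P) = 21 + P (o(E, P) = 9 + ((6 + P) + 6) = 9 + (12 + P) = 21 + P)
Y(h, I) = -I*h/2 (Y(h, I) = -h*I/2 = -I*h/2)
-10886 - Y(o(-4*(-2), 1), -164) = -10886 - (-1)*(-164)*(21 + 1)/2 = -10886 - (-1)*(-164)*22/2 = -10886 - 1*1804 = -10886 - 1804 = -12690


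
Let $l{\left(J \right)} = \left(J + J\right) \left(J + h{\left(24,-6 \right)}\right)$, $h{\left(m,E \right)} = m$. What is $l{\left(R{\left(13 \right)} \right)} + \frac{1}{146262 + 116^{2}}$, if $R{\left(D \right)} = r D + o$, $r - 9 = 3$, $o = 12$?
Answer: $\frac{10303727617}{159718} \approx 64512.0$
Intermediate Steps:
$r = 12$ ($r = 9 + 3 = 12$)
$R{\left(D \right)} = 12 + 12 D$ ($R{\left(D \right)} = 12 D + 12 = 12 + 12 D$)
$l{\left(J \right)} = 2 J \left(24 + J\right)$ ($l{\left(J \right)} = \left(J + J\right) \left(J + 24\right) = 2 J \left(24 + J\right)$)
$l{\left(R{\left(13 \right)} \right)} + \frac{1}{146262 + 116^{2}} = 2 \left(12 + 12 \cdot 13\right) \left(24 + \left(12 + 12 \cdot 13\right)\right) + \frac{1}{146262 + 116^{2}} = 2 \left(12 + 156\right) \left(24 + \left(12 + 156\right)\right) + \frac{1}{146262 + 13456} = 2 \cdot 168 \left(24 + 168\right) + \frac{1}{159718} = 2 \cdot 168 \cdot 192 + \frac{1}{159718} = 64512 + \frac{1}{159718} = \frac{10303727617}{159718}$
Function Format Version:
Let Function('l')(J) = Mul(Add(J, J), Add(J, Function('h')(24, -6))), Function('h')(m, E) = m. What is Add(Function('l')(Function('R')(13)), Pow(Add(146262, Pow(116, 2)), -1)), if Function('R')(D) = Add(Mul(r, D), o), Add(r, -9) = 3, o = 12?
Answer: Rational(10303727617, 159718) ≈ 64512.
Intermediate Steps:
r = 12 (r = Add(9, 3) = 12)
Function('R')(D) = Add(12, Mul(12, D)) (Function('R')(D) = Add(Mul(12, D), 12) = Add(12, Mul(12, D)))
Function('l')(J) = Mul(2, J, Add(24, J)) (Function('l')(J) = Mul(Add(J, J), Add(J, 24)) = Mul(Mul(2, J), Add(24, J)) = Mul(2, J, Add(24, J)))
Add(Function('l')(Function('R')(13)), Pow(Add(146262, Pow(116, 2)), -1)) = Add(Mul(2, Add(12, Mul(12, 13)), Add(24, Add(12, Mul(12, 13)))), Pow(Add(146262, Pow(116, 2)), -1)) = Add(Mul(2, Add(12, 156), Add(24, Add(12, 156))), Pow(Add(146262, 13456), -1)) = Add(Mul(2, 168, Add(24, 168)), Pow(159718, -1)) = Add(Mul(2, 168, 192), Rational(1, 159718)) = Add(64512, Rational(1, 159718)) = Rational(10303727617, 159718)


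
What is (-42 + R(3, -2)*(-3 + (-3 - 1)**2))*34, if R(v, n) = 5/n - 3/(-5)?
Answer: -11339/5 ≈ -2267.8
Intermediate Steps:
R(v, n) = 3/5 + 5/n (R(v, n) = 5/n - 3*(-1/5) = 5/n + 3/5 = 3/5 + 5/n)
(-42 + R(3, -2)*(-3 + (-3 - 1)**2))*34 = (-42 + (3/5 + 5/(-2))*(-3 + (-3 - 1)**2))*34 = (-42 + (3/5 + 5*(-1/2))*(-3 + (-4)**2))*34 = (-42 + (3/5 - 5/2)*(-3 + 16))*34 = (-42 - 19/10*13)*34 = (-42 - 247/10)*34 = -667/10*34 = -11339/5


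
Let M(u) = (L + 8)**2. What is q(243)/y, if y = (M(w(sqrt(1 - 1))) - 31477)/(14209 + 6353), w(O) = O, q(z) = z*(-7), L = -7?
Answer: 5829327/5246 ≈ 1111.2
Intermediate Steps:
q(z) = -7*z
M(u) = 1 (M(u) = (-7 + 8)**2 = 1**2 = 1)
y = -5246/3427 (y = (1 - 31477)/(14209 + 6353) = -31476/20562 = -31476*1/20562 = -5246/3427 ≈ -1.5308)
q(243)/y = (-7*243)/(-5246/3427) = -1701*(-3427/5246) = 5829327/5246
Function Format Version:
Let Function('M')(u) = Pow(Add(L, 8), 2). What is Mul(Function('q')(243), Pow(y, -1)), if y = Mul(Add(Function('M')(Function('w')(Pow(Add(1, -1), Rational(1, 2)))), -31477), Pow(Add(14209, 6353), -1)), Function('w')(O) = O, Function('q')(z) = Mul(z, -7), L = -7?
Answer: Rational(5829327, 5246) ≈ 1111.2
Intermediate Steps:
Function('q')(z) = Mul(-7, z)
Function('M')(u) = 1 (Function('M')(u) = Pow(Add(-7, 8), 2) = Pow(1, 2) = 1)
y = Rational(-5246, 3427) (y = Mul(Add(1, -31477), Pow(Add(14209, 6353), -1)) = Mul(-31476, Pow(20562, -1)) = Mul(-31476, Rational(1, 20562)) = Rational(-5246, 3427) ≈ -1.5308)
Mul(Function('q')(243), Pow(y, -1)) = Mul(Mul(-7, 243), Pow(Rational(-5246, 3427), -1)) = Mul(-1701, Rational(-3427, 5246)) = Rational(5829327, 5246)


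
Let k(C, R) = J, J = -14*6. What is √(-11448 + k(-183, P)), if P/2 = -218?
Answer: 62*I*√3 ≈ 107.39*I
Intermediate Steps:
P = -436 (P = 2*(-218) = -436)
J = -84
k(C, R) = -84
√(-11448 + k(-183, P)) = √(-11448 - 84) = √(-11532) = 62*I*√3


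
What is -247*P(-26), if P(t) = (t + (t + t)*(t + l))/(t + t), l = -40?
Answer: 32357/2 ≈ 16179.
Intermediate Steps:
P(t) = (t + 2*t*(-40 + t))/(2*t) (P(t) = (t + (t + t)*(t - 40))/(t + t) = (t + (2*t)*(-40 + t))/((2*t)) = (t + 2*t*(-40 + t))*(1/(2*t)) = (t + 2*t*(-40 + t))/(2*t))
-247*P(-26) = -247*(-79/2 - 26) = -247*(-131/2) = 32357/2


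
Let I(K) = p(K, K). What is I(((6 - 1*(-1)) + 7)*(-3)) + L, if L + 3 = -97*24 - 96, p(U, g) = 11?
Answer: -2416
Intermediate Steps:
I(K) = 11
L = -2427 (L = -3 + (-97*24 - 96) = -3 + (-2328 - 96) = -3 - 2424 = -2427)
I(((6 - 1*(-1)) + 7)*(-3)) + L = 11 - 2427 = -2416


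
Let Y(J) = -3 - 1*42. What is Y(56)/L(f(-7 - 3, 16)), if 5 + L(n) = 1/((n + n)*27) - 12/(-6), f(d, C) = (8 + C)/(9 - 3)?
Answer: 9720/647 ≈ 15.023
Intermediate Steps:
f(d, C) = 4/3 + C/6 (f(d, C) = (8 + C)/6 = (8 + C)*(⅙) = 4/3 + C/6)
L(n) = -3 + 1/(54*n) (L(n) = -5 + (1/((n + n)*27) - 12/(-6)) = -5 + ((1/27)/(2*n) - 12*(-⅙)) = -5 + ((1/(2*n))*(1/27) + 2) = -5 + (1/(54*n) + 2) = -5 + (2 + 1/(54*n)) = -3 + 1/(54*n))
Y(J) = -45 (Y(J) = -3 - 42 = -45)
Y(56)/L(f(-7 - 3, 16)) = -45/(-3 + 1/(54*(4/3 + (⅙)*16))) = -45/(-3 + 1/(54*(4/3 + 8/3))) = -45/(-3 + (1/54)/4) = -45/(-3 + (1/54)*(¼)) = -45/(-3 + 1/216) = -45/(-647/216) = -45*(-216/647) = 9720/647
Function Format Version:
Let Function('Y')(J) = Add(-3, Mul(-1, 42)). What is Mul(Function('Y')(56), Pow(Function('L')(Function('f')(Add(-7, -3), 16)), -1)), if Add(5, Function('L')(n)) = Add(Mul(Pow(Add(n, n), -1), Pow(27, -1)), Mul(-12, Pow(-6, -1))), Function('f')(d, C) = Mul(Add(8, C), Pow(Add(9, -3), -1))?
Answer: Rational(9720, 647) ≈ 15.023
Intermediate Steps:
Function('f')(d, C) = Add(Rational(4, 3), Mul(Rational(1, 6), C)) (Function('f')(d, C) = Mul(Add(8, C), Pow(6, -1)) = Mul(Add(8, C), Rational(1, 6)) = Add(Rational(4, 3), Mul(Rational(1, 6), C)))
Function('L')(n) = Add(-3, Mul(Rational(1, 54), Pow(n, -1))) (Function('L')(n) = Add(-5, Add(Mul(Pow(Add(n, n), -1), Pow(27, -1)), Mul(-12, Pow(-6, -1)))) = Add(-5, Add(Mul(Pow(Mul(2, n), -1), Rational(1, 27)), Mul(-12, Rational(-1, 6)))) = Add(-5, Add(Mul(Mul(Rational(1, 2), Pow(n, -1)), Rational(1, 27)), 2)) = Add(-5, Add(Mul(Rational(1, 54), Pow(n, -1)), 2)) = Add(-5, Add(2, Mul(Rational(1, 54), Pow(n, -1)))) = Add(-3, Mul(Rational(1, 54), Pow(n, -1))))
Function('Y')(J) = -45 (Function('Y')(J) = Add(-3, -42) = -45)
Mul(Function('Y')(56), Pow(Function('L')(Function('f')(Add(-7, -3), 16)), -1)) = Mul(-45, Pow(Add(-3, Mul(Rational(1, 54), Pow(Add(Rational(4, 3), Mul(Rational(1, 6), 16)), -1))), -1)) = Mul(-45, Pow(Add(-3, Mul(Rational(1, 54), Pow(Add(Rational(4, 3), Rational(8, 3)), -1))), -1)) = Mul(-45, Pow(Add(-3, Mul(Rational(1, 54), Pow(4, -1))), -1)) = Mul(-45, Pow(Add(-3, Mul(Rational(1, 54), Rational(1, 4))), -1)) = Mul(-45, Pow(Add(-3, Rational(1, 216)), -1)) = Mul(-45, Pow(Rational(-647, 216), -1)) = Mul(-45, Rational(-216, 647)) = Rational(9720, 647)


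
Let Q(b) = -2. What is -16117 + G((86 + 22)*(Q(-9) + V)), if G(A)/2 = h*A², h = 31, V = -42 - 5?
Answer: 1736310251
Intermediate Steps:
V = -47
G(A) = 62*A² (G(A) = 2*(31*A²) = 62*A²)
-16117 + G((86 + 22)*(Q(-9) + V)) = -16117 + 62*((86 + 22)*(-2 - 47))² = -16117 + 62*(108*(-49))² = -16117 + 62*(-5292)² = -16117 + 62*28005264 = -16117 + 1736326368 = 1736310251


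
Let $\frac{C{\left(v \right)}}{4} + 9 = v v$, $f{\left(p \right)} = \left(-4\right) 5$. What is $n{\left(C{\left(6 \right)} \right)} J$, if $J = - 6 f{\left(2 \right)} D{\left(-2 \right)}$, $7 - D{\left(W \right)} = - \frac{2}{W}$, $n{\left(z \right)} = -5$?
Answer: $-3600$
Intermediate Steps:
$f{\left(p \right)} = -20$
$C{\left(v \right)} = -36 + 4 v^{2}$ ($C{\left(v \right)} = -36 + 4 v v = -36 + 4 v^{2}$)
$D{\left(W \right)} = 7 + \frac{2}{W}$ ($D{\left(W \right)} = 7 - - \frac{2}{W} = 7 + \frac{2}{W}$)
$J = 720$ ($J = \left(-6\right) \left(-20\right) \left(7 + \frac{2}{-2}\right) = 120 \left(7 + 2 \left(- \frac{1}{2}\right)\right) = 120 \left(7 - 1\right) = 120 \cdot 6 = 720$)
$n{\left(C{\left(6 \right)} \right)} J = \left(-5\right) 720 = -3600$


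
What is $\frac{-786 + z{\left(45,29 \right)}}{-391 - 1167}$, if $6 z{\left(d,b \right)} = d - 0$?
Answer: $\frac{1557}{3116} \approx 0.49968$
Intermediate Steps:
$z{\left(d,b \right)} = \frac{d}{6}$ ($z{\left(d,b \right)} = \frac{d - 0}{6} = \frac{d + 0}{6} = \frac{d}{6}$)
$\frac{-786 + z{\left(45,29 \right)}}{-391 - 1167} = \frac{-786 + \frac{1}{6} \cdot 45}{-391 - 1167} = \frac{-786 + \frac{15}{2}}{-1558} = \left(- \frac{1557}{2}\right) \left(- \frac{1}{1558}\right) = \frac{1557}{3116}$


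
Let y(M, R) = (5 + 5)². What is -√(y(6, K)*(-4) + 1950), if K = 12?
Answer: -5*√62 ≈ -39.370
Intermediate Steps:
y(M, R) = 100 (y(M, R) = 10² = 100)
-√(y(6, K)*(-4) + 1950) = -√(100*(-4) + 1950) = -√(-400 + 1950) = -√1550 = -5*√62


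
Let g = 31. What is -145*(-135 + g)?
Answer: 15080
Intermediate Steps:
-145*(-135 + g) = -145*(-135 + 31) = -145*(-104) = 15080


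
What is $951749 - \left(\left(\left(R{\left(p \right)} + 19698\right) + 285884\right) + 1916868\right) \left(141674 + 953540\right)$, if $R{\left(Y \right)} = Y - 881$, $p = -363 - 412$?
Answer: $-2432243728167$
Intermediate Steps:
$p = -775$ ($p = -363 - 412 = -775$)
$R{\left(Y \right)} = -881 + Y$
$951749 - \left(\left(\left(R{\left(p \right)} + 19698\right) + 285884\right) + 1916868\right) \left(141674 + 953540\right) = 951749 - \left(\left(\left(\left(-881 - 775\right) + 19698\right) + 285884\right) + 1916868\right) \left(141674 + 953540\right) = 951749 - \left(\left(\left(-1656 + 19698\right) + 285884\right) + 1916868\right) 1095214 = 951749 - \left(\left(18042 + 285884\right) + 1916868\right) 1095214 = 951749 - \left(303926 + 1916868\right) 1095214 = 951749 - 2220794 \cdot 1095214 = 951749 - 2432244679916 = -2432243728167$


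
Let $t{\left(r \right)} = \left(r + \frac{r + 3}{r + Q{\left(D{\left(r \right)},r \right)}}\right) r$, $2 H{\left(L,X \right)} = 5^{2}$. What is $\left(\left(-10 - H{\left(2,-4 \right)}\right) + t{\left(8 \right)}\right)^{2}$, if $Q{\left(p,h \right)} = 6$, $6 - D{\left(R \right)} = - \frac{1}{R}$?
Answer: $\frac{447561}{196} \approx 2283.5$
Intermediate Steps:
$D{\left(R \right)} = 6 + \frac{1}{R}$ ($D{\left(R \right)} = 6 - - \frac{1}{R} = 6 + \frac{1}{R}$)
$H{\left(L,X \right)} = \frac{25}{2}$ ($H{\left(L,X \right)} = \frac{5^{2}}{2} = \frac{1}{2} \cdot 25 = \frac{25}{2}$)
$t{\left(r \right)} = r \left(r + \frac{3 + r}{6 + r}\right)$ ($t{\left(r \right)} = \left(r + \frac{r + 3}{r + 6}\right) r = \left(r + \frac{3 + r}{6 + r}\right) r = r \left(r + \frac{3 + r}{6 + r}\right)$)
$\left(\left(-10 - H{\left(2,-4 \right)}\right) + t{\left(8 \right)}\right)^{2} = \left(\left(-10 - \frac{25}{2}\right) + \frac{8 \left(3 + 8^{2} + 7 \cdot 8\right)}{6 + 8}\right)^{2} = \left(\left(-10 - \frac{25}{2}\right) + \frac{8 \left(3 + 64 + 56\right)}{14}\right)^{2} = \left(- \frac{45}{2} + 8 \cdot \frac{1}{14} \cdot 123\right)^{2} = \left(- \frac{45}{2} + \frac{492}{7}\right)^{2} = \left(\frac{669}{14}\right)^{2} = \frac{447561}{196}$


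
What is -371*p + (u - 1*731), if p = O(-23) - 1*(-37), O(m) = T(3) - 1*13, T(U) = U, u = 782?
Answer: -9966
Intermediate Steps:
O(m) = -10 (O(m) = 3 - 1*13 = 3 - 13 = -10)
p = 27 (p = -10 - 1*(-37) = -10 + 37 = 27)
-371*p + (u - 1*731) = -371*27 + (782 - 1*731) = -10017 + (782 - 731) = -10017 + 51 = -9966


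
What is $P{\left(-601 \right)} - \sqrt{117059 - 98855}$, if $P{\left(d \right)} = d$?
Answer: $-601 - 2 \sqrt{4551} \approx -735.92$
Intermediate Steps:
$P{\left(-601 \right)} - \sqrt{117059 - 98855} = -601 - \sqrt{117059 - 98855} = -601 - \sqrt{18204} = -601 - 2 \sqrt{4551}$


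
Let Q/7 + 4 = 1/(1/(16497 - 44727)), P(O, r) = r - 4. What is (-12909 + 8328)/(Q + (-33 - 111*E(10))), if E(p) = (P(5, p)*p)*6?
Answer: 4581/237631 ≈ 0.019278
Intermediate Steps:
P(O, r) = -4 + r
E(p) = 6*p*(-4 + p) (E(p) = ((-4 + p)*p)*6 = (p*(-4 + p))*6 = 6*p*(-4 + p))
Q = -197638 (Q = -28 + 7/(1/(16497 - 44727)) = -28 + 7/(1/(-28230)) = -28 + 7/(-1/28230) = -28 + 7*(-28230) = -28 - 197610 = -197638)
(-12909 + 8328)/(Q + (-33 - 111*E(10))) = (-12909 + 8328)/(-197638 + (-33 - 666*10*(-4 + 10))) = -4581/(-197638 + (-33 - 666*10*6)) = -4581/(-197638 + (-33 - 111*360)) = -4581/(-197638 + (-33 - 39960)) = -4581/(-197638 - 39993) = -4581/(-237631) = -4581*(-1/237631) = 4581/237631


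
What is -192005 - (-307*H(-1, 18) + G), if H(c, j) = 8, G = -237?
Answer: -189312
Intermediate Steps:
-192005 - (-307*H(-1, 18) + G) = -192005 - (-307*8 - 237) = -192005 - (-2456 - 237) = -192005 - 1*(-2693) = -192005 + 2693 = -189312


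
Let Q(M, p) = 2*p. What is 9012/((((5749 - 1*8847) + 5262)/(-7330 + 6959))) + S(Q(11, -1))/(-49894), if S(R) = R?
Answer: -20852273720/13496327 ≈ -1545.0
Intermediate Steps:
9012/((((5749 - 1*8847) + 5262)/(-7330 + 6959))) + S(Q(11, -1))/(-49894) = 9012/((((5749 - 1*8847) + 5262)/(-7330 + 6959))) + (2*(-1))/(-49894) = 9012/((((5749 - 8847) + 5262)/(-371))) - 2*(-1/49894) = 9012/(((-3098 + 5262)*(-1/371))) + 1/24947 = 9012/((2164*(-1/371))) + 1/24947 = 9012/(-2164/371) + 1/24947 = 9012*(-371/2164) + 1/24947 = -835863/541 + 1/24947 = -20852273720/13496327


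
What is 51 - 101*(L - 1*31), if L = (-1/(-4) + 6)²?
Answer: -12213/16 ≈ -763.31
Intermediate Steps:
L = 625/16 (L = (-1*(-¼) + 6)² = (¼ + 6)² = (25/4)² = 625/16 ≈ 39.063)
51 - 101*(L - 1*31) = 51 - 101*(625/16 - 1*31) = 51 - 101*(625/16 - 31) = 51 - 101*129/16 = 51 - 13029/16 = -12213/16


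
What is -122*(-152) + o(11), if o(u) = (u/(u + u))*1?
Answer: 37089/2 ≈ 18545.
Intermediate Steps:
o(u) = 1/2 (o(u) = (u/((2*u)))*1 = ((1/(2*u))*u)*1 = (1/2)*1 = 1/2)
-122*(-152) + o(11) = -122*(-152) + 1/2 = 18544 + 1/2 = 37089/2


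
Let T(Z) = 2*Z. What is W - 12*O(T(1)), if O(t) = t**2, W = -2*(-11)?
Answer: -26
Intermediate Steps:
W = 22
W - 12*O(T(1)) = 22 - 12*(2*1)**2 = 22 - 12*2**2 = 22 - 12*4 = 22 - 48 = -26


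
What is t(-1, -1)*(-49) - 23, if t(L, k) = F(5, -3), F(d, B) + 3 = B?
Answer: 271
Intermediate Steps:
F(d, B) = -3 + B
t(L, k) = -6 (t(L, k) = -3 - 3 = -6)
t(-1, -1)*(-49) - 23 = -6*(-49) - 23 = 294 - 23 = 271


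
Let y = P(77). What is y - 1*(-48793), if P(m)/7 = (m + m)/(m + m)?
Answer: 48800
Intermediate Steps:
P(m) = 7 (P(m) = 7*((m + m)/(m + m)) = 7*((2*m)/((2*m))) = 7*((2*m)*(1/(2*m))) = 7*1 = 7)
y = 7
y - 1*(-48793) = 7 - 1*(-48793) = 7 + 48793 = 48800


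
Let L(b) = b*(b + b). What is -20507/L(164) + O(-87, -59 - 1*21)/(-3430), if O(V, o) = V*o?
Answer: -44473133/18450656 ≈ -2.4104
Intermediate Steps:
L(b) = 2*b**2 (L(b) = b*(2*b) = 2*b**2)
-20507/L(164) + O(-87, -59 - 1*21)/(-3430) = -20507/(2*164**2) - 87*(-59 - 1*21)/(-3430) = -20507/(2*26896) - 87*(-59 - 21)*(-1/3430) = -20507/53792 - 87*(-80)*(-1/3430) = -20507*1/53792 + 6960*(-1/3430) = -20507/53792 - 696/343 = -44473133/18450656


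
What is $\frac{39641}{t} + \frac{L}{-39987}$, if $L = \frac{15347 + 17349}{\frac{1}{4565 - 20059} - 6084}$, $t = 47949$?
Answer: $\frac{49815618371027825}{60246231151338837} \approx 0.82687$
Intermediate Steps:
$L = - \frac{506591824}{94265497}$ ($L = \frac{32696}{\frac{1}{-15494} - 6084} = \frac{32696}{- \frac{1}{15494} - 6084} = \frac{32696}{- \frac{94265497}{15494}} = 32696 \left(- \frac{15494}{94265497}\right) = - \frac{506591824}{94265497} \approx -5.3741$)
$\frac{39641}{t} + \frac{L}{-39987} = \frac{39641}{47949} - \frac{506591824}{94265497 \left(-39987\right)} = 39641 \cdot \frac{1}{47949} - - \frac{506591824}{3769394428539} = \frac{39641}{47949} + \frac{506591824}{3769394428539} = \frac{49815618371027825}{60246231151338837}$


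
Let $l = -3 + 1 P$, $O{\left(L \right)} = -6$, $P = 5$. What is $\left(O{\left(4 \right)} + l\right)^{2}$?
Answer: $16$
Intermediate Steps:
$l = 2$ ($l = -3 + 1 \cdot 5 = -3 + 5 = 2$)
$\left(O{\left(4 \right)} + l\right)^{2} = \left(-6 + 2\right)^{2} = \left(-4\right)^{2} = 16$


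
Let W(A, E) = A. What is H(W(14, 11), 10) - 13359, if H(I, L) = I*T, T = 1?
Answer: -13345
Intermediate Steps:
H(I, L) = I (H(I, L) = I*1 = I)
H(W(14, 11), 10) - 13359 = 14 - 13359 = -13345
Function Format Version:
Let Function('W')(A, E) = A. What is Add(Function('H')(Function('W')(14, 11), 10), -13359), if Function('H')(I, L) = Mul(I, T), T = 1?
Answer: -13345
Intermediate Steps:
Function('H')(I, L) = I (Function('H')(I, L) = Mul(I, 1) = I)
Add(Function('H')(Function('W')(14, 11), 10), -13359) = Add(14, -13359) = -13345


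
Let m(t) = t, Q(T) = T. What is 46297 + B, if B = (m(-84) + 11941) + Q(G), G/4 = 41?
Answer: 58318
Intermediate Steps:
G = 164 (G = 4*41 = 164)
B = 12021 (B = (-84 + 11941) + 164 = 11857 + 164 = 12021)
46297 + B = 46297 + 12021 = 58318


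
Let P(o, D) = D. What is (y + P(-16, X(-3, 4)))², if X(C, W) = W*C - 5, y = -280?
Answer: 88209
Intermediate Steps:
X(C, W) = -5 + C*W (X(C, W) = C*W - 5 = -5 + C*W)
(y + P(-16, X(-3, 4)))² = (-280 + (-5 - 3*4))² = (-280 + (-5 - 12))² = (-280 - 17)² = (-297)² = 88209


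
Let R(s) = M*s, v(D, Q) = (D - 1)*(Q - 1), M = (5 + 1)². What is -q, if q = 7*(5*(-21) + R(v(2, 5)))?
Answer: -273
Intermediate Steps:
M = 36 (M = 6² = 36)
v(D, Q) = (-1 + D)*(-1 + Q)
R(s) = 36*s
q = 273 (q = 7*(5*(-21) + 36*(1 - 1*2 - 1*5 + 2*5)) = 7*(-105 + 36*(1 - 2 - 5 + 10)) = 7*(-105 + 36*4) = 7*(-105 + 144) = 7*39 = 273)
-q = -1*273 = -273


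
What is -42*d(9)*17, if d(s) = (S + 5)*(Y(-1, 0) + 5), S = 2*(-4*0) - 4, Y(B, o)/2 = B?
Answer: -2142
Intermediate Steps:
Y(B, o) = 2*B
S = -4 (S = 2*0 - 4 = 0 - 4 = -4)
d(s) = 3 (d(s) = (-4 + 5)*(2*(-1) + 5) = 1*(-2 + 5) = 1*3 = 3)
-42*d(9)*17 = -42*3*17 = -126*17 = -2142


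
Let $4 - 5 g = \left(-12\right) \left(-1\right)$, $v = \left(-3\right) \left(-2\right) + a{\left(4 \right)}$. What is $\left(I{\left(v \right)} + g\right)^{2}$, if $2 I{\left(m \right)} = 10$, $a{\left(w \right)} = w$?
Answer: $\frac{289}{25} \approx 11.56$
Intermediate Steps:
$v = 10$ ($v = \left(-3\right) \left(-2\right) + 4 = 6 + 4 = 10$)
$g = - \frac{8}{5}$ ($g = \frac{4}{5} - \frac{\left(-12\right) \left(-1\right)}{5} = \frac{4}{5} - \frac{12}{5} = - \frac{8}{5} \approx -1.6$)
$I{\left(m \right)} = 5$ ($I{\left(m \right)} = \frac{1}{2} \cdot 10 = 5$)
$\left(I{\left(v \right)} + g\right)^{2} = \left(5 - \frac{8}{5}\right)^{2} = \left(\frac{17}{5}\right)^{2} = \frac{289}{25}$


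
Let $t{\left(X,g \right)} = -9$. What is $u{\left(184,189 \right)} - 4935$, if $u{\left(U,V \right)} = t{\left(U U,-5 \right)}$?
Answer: $-4944$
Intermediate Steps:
$u{\left(U,V \right)} = -9$
$u{\left(184,189 \right)} - 4935 = -9 - 4935 = -4944$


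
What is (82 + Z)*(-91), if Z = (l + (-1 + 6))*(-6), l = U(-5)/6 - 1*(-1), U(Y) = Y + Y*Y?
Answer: -2366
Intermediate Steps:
U(Y) = Y + Y²
l = 13/3 (l = -5*(1 - 5)/6 - 1*(-1) = -5*(-4)*(⅙) + 1 = 20*(⅙) + 1 = 10/3 + 1 = 13/3 ≈ 4.3333)
Z = -56 (Z = (13/3 + (-1 + 6))*(-6) = (13/3 + 5)*(-6) = (28/3)*(-6) = -56)
(82 + Z)*(-91) = (82 - 56)*(-91) = 26*(-91) = -2366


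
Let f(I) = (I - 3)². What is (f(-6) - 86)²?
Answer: 25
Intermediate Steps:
f(I) = (-3 + I)²
(f(-6) - 86)² = ((-3 - 6)² - 86)² = ((-9)² - 86)² = (81 - 86)² = (-5)² = 25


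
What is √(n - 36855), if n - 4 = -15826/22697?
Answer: I*√18984292218181/22697 ≈ 191.97*I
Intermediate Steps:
n = 74962/22697 (n = 4 - 15826/22697 = 74962/22697 ≈ 3.3027)
√(n - 36855) = √(74962/22697 - 36855) = √(-836422973/22697) = I*√18984292218181/22697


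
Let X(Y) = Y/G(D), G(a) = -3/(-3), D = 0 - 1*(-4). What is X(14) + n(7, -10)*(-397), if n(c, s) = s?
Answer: 3984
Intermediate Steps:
D = 4 (D = 0 + 4 = 4)
G(a) = 1 (G(a) = -3*(-1/3) = 1)
X(Y) = Y (X(Y) = Y/1 = Y*1 = Y)
X(14) + n(7, -10)*(-397) = 14 - 10*(-397) = 14 + 3970 = 3984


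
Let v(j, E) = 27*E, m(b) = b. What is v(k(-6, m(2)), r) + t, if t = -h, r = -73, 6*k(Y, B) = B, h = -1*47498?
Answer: 45527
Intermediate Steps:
h = -47498
k(Y, B) = B/6
t = 47498 (t = -1*(-47498) = 47498)
v(k(-6, m(2)), r) + t = 27*(-73) + 47498 = -1971 + 47498 = 45527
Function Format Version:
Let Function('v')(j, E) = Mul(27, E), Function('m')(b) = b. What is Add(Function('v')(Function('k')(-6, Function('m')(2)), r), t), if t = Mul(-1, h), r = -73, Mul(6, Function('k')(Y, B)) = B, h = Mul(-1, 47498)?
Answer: 45527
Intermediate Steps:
h = -47498
Function('k')(Y, B) = Mul(Rational(1, 6), B)
t = 47498 (t = Mul(-1, -47498) = 47498)
Add(Function('v')(Function('k')(-6, Function('m')(2)), r), t) = Add(Mul(27, -73), 47498) = Add(-1971, 47498) = 45527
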